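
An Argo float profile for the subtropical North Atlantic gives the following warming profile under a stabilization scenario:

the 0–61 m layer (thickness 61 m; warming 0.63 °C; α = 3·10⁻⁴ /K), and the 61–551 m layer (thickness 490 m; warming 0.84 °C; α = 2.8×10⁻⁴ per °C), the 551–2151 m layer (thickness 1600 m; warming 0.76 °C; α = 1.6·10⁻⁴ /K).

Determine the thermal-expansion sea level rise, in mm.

Layer 1: 61 × 0.63 × 3×10⁻⁴ = 0.011529 m
0.84 × 490 × 2.8×10⁻⁴ = 0.115248 m
551–2151 m: 1600 × 0.76 × 1.6×10⁻⁴ = 0.19456 m
Δh = 0.011529 + 0.115248 + 0.19456 = 0.321337 m

about 320 mm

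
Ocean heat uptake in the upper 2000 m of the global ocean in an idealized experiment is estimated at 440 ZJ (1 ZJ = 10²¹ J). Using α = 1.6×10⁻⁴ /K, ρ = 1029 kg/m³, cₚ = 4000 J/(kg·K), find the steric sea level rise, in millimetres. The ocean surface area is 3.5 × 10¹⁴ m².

Δh ≈ 49 mm

Per unit area: Q = 440×10²¹ / (3.5×10¹⁴) ≈ 1.257×10⁹ J/m²
Δh = αQ/(ρcₚ) = 1.6×10⁻⁴ × 1.257×10⁹ / (1029 × 4000) ≈ 0.048863 m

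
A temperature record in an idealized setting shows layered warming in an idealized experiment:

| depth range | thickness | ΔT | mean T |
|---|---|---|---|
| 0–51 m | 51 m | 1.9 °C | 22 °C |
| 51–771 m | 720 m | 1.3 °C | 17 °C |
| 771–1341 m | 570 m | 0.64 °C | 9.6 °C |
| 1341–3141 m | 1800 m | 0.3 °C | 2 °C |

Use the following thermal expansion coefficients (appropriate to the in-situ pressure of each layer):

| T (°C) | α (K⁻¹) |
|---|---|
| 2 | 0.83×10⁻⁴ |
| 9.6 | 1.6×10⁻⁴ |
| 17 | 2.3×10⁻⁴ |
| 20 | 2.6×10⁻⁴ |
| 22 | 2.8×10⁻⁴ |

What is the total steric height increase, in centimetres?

Layer 1 at 22 °C → α = 2.8×10⁻⁴ K⁻¹
Layer 2 at 17 °C → α = 2.3×10⁻⁴ K⁻¹
Layer 3 at 9.6 °C → α = 1.6×10⁻⁴ K⁻¹
Layer 4 at 2 °C → α = 0.83×10⁻⁴ K⁻¹
0–51 m: 2.8×10⁻⁴ × 1.9 × 51 = 0.027132 m
51–771 m: 720 × 2.3×10⁻⁴ × 1.3 = 0.21528 m
771–1341 m: 1.6×10⁻⁴ × 0.64 × 570 = 0.058368 m
Layer 4: 0.83×10⁻⁴ × 1800 × 0.3 = 0.04482 m
Δh = 0.027132 + 0.21528 + 0.058368 + 0.04482 = 0.34560 m

35 cm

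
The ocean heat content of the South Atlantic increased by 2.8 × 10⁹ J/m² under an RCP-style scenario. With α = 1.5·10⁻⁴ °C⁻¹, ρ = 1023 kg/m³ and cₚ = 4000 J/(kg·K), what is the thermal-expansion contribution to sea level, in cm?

10.3 cm

Δh = αQ/(ρcₚ) = 1.5×10⁻⁴ × 2.8×10⁹ / (1023 × 4000) ≈ 0.10264 m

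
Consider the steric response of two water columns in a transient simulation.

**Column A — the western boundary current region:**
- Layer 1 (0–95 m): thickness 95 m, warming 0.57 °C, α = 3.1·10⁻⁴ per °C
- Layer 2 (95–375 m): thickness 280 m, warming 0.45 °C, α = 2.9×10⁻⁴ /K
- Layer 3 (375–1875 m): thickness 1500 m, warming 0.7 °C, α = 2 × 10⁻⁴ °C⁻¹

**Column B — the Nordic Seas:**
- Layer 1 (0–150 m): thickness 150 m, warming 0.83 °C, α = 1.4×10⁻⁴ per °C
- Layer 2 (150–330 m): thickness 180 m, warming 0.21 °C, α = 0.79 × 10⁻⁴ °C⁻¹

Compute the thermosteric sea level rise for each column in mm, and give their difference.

A 95 × 3.1×10⁻⁴ × 0.57 = 0.0167865 m
A Layer 2: 2.9×10⁻⁴ × 0.45 × 280 = 0.03654 m
A 375–1875 m: 0.7 × 2×10⁻⁴ × 1500 = 0.21000 m
A total: 0.2633265 m
B 0.83 × 150 × 1.4×10⁻⁴ = 0.01743 m
B 0.79×10⁻⁴ × 180 × 0.21 = 0.0029862 m
B total: 0.0204162 m
Difference: 0.2633265 − 0.0204162 = 0.2429103 m

Δh_A ≈ 260 mm, Δh_B ≈ 20 mm; difference ≈ 240 mm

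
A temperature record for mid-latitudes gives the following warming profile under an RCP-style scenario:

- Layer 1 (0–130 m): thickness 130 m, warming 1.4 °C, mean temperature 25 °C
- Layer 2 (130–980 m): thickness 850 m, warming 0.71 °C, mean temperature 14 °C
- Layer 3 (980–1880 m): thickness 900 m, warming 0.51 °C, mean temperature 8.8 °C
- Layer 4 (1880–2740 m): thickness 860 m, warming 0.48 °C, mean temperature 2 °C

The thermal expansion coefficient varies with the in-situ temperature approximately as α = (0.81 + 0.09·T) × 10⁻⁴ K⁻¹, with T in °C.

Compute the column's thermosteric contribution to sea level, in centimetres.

Layer 1: α = (0.81 + 0.09×25)×10⁻⁴ = 3.06×10⁻⁴ K⁻¹
Layer 2: α = (0.81 + 0.09×14)×10⁻⁴ = 2.07×10⁻⁴ K⁻¹
Layer 3: α = (0.81 + 0.09×8.8)×10⁻⁴ = 1.602×10⁻⁴ K⁻¹
Layer 4: α = (0.81 + 0.09×2)×10⁻⁴ = 0.99×10⁻⁴ K⁻¹
Layer 1: 1.4 × 130 × 3.06×10⁻⁴ = 0.055692 m
0.71 × 2.07×10⁻⁴ × 850 = 0.1249245 m
900 × 0.51 × 1.602×10⁻⁴ = 0.0735318 m
Layer 4: 0.99×10⁻⁴ × 0.48 × 860 = 0.0408672 m
Δh = 0.055692 + 0.1249245 + 0.0735318 + 0.0408672 = 0.2950155 m ≈ 29.5 cm

Δh ≈ 29.5 cm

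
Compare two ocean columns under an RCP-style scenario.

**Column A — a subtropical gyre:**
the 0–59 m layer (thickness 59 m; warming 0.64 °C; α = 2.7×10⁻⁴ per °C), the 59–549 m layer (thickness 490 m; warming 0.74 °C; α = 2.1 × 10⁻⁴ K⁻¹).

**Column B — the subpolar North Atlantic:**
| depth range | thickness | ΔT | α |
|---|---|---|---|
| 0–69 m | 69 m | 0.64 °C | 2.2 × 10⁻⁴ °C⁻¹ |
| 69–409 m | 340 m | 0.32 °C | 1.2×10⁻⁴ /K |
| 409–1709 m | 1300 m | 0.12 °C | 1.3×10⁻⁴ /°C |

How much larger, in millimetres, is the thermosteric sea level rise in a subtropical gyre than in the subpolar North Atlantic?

Δh_A − Δh_B ≈ 43.3 mm

A 2.7×10⁻⁴ × 0.64 × 59 = 0.0101952 m
A 59–549 m: 2.1×10⁻⁴ × 0.74 × 490 = 0.076146 m
A total: 0.0863412 m
B 0–69 m: 0.64 × 69 × 2.2×10⁻⁴ = 0.0097152 m
B 0.32 × 340 × 1.2×10⁻⁴ = 0.013056 m
B Layer 3: 1.3×10⁻⁴ × 0.12 × 1300 = 0.02028 m
B total: 0.0430512 m
Difference: 0.0863412 − 0.0430512 = 0.04329 m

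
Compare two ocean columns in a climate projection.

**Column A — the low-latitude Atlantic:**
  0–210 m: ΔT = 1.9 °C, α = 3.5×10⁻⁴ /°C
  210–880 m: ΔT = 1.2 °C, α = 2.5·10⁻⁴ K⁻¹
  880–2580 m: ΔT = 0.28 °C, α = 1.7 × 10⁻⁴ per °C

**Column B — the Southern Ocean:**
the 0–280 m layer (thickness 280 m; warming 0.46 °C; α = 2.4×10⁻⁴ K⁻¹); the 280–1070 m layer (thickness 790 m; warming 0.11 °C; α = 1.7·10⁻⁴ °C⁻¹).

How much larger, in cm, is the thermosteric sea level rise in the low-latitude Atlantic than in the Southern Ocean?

37.6 cm

A 0–210 m: 210 × 1.9 × 3.5×10⁻⁴ = 0.13965 m
A 210–880 m: 670 × 1.2 × 2.5×10⁻⁴ = 0.20100 m
A 1700 × 0.28 × 1.7×10⁻⁴ = 0.08092 m
A total: 0.42157 m
B Layer 1: 0.46 × 280 × 2.4×10⁻⁴ = 0.030912 m
B 280–1070 m: 790 × 1.7×10⁻⁴ × 0.11 = 0.014773 m
B total: 0.045685 m
Difference: 0.42157 − 0.045685 = 0.375885 m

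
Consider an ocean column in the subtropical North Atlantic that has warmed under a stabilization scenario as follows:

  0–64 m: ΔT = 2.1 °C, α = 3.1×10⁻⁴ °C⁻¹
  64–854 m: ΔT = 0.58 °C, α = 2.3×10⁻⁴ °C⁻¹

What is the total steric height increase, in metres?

0.147 m

64 × 2.1 × 3.1×10⁻⁴ = 0.041664 m
64–854 m: 0.58 × 790 × 2.3×10⁻⁴ = 0.105386 m
Δh = 0.041664 + 0.105386 = 0.14705 m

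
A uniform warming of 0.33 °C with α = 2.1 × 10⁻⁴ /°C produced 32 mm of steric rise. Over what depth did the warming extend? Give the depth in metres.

about 462 m

H = Δh/(αΔT) = 0.032 / (2.1×10⁻⁴ × 0.33) ≈ 461.8 m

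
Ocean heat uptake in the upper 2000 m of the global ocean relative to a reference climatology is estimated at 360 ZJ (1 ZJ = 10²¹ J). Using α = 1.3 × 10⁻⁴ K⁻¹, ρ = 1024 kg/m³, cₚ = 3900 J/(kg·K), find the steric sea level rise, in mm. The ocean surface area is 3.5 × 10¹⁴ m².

Per unit area: Q = 360×10²¹ / (3.5×10¹⁴) ≈ 1.029×10⁹ J/m²
Δh = αQ/(ρcₚ) = 1.3×10⁻⁴ × 1.029×10⁹ / (1024 × 3900) ≈ 0.033496 m

about 33 mm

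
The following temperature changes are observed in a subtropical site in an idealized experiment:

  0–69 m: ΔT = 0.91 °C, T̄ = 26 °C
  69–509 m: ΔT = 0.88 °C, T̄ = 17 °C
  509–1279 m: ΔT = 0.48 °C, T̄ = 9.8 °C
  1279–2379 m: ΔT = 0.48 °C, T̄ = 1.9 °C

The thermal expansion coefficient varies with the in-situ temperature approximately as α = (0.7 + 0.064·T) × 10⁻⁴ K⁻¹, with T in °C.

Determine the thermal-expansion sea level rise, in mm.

Δh ≈ 180 mm

Layer 1: α = (0.7 + 0.064×26)×10⁻⁴ = 2.364×10⁻⁴ K⁻¹
Layer 2: α = (0.7 + 0.064×17)×10⁻⁴ = 1.788×10⁻⁴ K⁻¹
Layer 3: α = (0.7 + 0.064×9.8)×10⁻⁴ = 1.3272×10⁻⁴ K⁻¹
Layer 4: α = (0.7 + 0.064×1.9)×10⁻⁴ = 0.8216×10⁻⁴ K⁻¹
0.91 × 2.364×10⁻⁴ × 69 = 0.014843556 m
440 × 1.788×10⁻⁴ × 0.88 = 0.06923136 m
509–1279 m: 770 × 0.48 × 1.3272×10⁻⁴ = 0.049053312 m
1279–2379 m: 0.48 × 1100 × 0.8216×10⁻⁴ = 0.04338048 m
Δh = 0.014843556 + 0.06923136 + 0.049053312 + 0.04338048 = 0.176508708 m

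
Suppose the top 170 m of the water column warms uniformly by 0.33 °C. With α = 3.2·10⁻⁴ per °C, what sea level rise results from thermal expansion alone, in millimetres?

Δh ≈ 18.0 mm

Δh = αΔT·H = 3.2×10⁻⁴ × 0.33 × 170 = 0.017952 m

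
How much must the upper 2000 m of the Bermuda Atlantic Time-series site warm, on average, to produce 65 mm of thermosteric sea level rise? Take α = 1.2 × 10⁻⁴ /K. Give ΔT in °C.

ΔT = Δh/(αH) = 0.065 / (1.2×10⁻⁴ × 2000) ≈ 0.2708 °C

about 0.271 °C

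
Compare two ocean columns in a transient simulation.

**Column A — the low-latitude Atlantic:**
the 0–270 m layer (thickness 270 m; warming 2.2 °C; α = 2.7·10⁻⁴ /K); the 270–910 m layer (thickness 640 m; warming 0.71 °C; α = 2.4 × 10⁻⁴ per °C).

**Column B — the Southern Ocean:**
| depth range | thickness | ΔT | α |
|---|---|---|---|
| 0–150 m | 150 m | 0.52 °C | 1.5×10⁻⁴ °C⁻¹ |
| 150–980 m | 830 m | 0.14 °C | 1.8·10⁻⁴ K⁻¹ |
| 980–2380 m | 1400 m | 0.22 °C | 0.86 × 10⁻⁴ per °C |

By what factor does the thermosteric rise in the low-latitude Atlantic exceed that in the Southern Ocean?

a factor of 4.6

A 2.7×10⁻⁴ × 270 × 2.2 = 0.16038 m
A 0.71 × 640 × 2.4×10⁻⁴ = 0.109056 m
A total: 0.269436 m
B 0–150 m: 150 × 1.5×10⁻⁴ × 0.52 = 0.01170 m
B 0.14 × 830 × 1.8×10⁻⁴ = 0.020916 m
B Layer 3: 0.86×10⁻⁴ × 1400 × 0.22 = 0.026488 m
B total: 0.059104 m
Ratio: 0.269436 / 0.059104 ≈ 4.559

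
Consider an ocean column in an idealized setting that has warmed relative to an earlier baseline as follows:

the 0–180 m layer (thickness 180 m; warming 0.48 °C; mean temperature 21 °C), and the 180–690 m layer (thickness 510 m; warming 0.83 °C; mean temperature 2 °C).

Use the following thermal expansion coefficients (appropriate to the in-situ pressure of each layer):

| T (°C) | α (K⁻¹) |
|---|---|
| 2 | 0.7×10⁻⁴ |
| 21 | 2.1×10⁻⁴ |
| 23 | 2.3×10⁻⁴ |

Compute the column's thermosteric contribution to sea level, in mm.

about 47.8 mm

Layer 1 at 21 °C → α = 2.1×10⁻⁴ K⁻¹
Layer 2 at 2 °C → α = 0.7×10⁻⁴ K⁻¹
Layer 1: 180 × 2.1×10⁻⁴ × 0.48 = 0.018144 m
180–690 m: 0.7×10⁻⁴ × 0.83 × 510 = 0.029631 m
Δh = 0.018144 + 0.029631 = 0.047775 m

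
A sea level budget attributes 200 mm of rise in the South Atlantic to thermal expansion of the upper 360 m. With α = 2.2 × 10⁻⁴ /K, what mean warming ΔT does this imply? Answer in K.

ΔT ≈ 2.53 K

ΔT = Δh/(αH) = 0.2 / (2.2×10⁻⁴ × 360) ≈ 2.525 K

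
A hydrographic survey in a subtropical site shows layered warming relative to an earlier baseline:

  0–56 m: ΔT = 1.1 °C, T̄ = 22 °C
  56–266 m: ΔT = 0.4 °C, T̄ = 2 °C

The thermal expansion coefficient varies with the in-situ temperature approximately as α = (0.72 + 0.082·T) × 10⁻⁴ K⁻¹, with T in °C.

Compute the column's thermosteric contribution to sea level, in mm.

Δh = 23.0 mm

Layer 1: α = (0.72 + 0.082×22)×10⁻⁴ = 2.524×10⁻⁴ K⁻¹
Layer 2: α = (0.72 + 0.082×2)×10⁻⁴ = 0.884×10⁻⁴ K⁻¹
1.1 × 56 × 2.524×10⁻⁴ = 0.01554784 m
0.4 × 0.884×10⁻⁴ × 210 = 0.0074256 m
Δh = 0.01554784 + 0.0074256 = 0.02297344 m ≈ 23.0 mm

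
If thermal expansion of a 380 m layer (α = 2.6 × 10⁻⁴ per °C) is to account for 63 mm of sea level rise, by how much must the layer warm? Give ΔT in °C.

ΔT ≈ 0.64 °C

ΔT = Δh/(αH) = 0.063 / (2.6×10⁻⁴ × 380) ≈ 0.6377 °C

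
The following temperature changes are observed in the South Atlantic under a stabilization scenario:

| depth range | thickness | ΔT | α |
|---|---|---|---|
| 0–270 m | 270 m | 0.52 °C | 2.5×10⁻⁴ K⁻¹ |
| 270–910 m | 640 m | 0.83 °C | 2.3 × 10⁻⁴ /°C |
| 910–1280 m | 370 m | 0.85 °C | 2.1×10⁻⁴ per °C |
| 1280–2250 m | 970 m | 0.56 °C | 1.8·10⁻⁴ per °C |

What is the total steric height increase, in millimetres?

Δh = 321 mm

0–270 m: 2.5×10⁻⁴ × 270 × 0.52 = 0.03510 m
Layer 2: 0.83 × 640 × 2.3×10⁻⁴ = 0.122176 m
0.85 × 2.1×10⁻⁴ × 370 = 0.066045 m
1280–2250 m: 0.56 × 1.8×10⁻⁴ × 970 = 0.097776 m
Δh = 0.03510 + 0.122176 + 0.066045 + 0.097776 = 0.321097 m ≈ 321 mm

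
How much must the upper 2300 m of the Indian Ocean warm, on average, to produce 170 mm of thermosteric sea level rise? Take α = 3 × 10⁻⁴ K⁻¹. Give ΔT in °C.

ΔT ≈ 0.246 °C

ΔT = Δh/(αH) = 0.17 / (3×10⁻⁴ × 2300) ≈ 0.2464 °C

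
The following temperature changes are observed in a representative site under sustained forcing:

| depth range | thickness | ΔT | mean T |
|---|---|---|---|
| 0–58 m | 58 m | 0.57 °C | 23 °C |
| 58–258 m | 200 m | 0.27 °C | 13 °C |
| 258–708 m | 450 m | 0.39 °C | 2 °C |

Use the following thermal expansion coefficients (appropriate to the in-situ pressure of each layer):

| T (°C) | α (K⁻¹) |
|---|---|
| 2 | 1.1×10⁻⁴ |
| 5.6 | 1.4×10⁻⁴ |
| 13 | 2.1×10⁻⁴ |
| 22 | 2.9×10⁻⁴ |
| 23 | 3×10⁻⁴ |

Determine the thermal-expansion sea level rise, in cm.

Layer 1 at 23 °C → α = 3×10⁻⁴ K⁻¹
Layer 2 at 13 °C → α = 2.1×10⁻⁴ K⁻¹
Layer 3 at 2 °C → α = 1.1×10⁻⁴ K⁻¹
0–58 m: 0.57 × 3×10⁻⁴ × 58 = 0.009918 m
0.27 × 200 × 2.1×10⁻⁴ = 0.01134 m
258–708 m: 1.1×10⁻⁴ × 450 × 0.39 = 0.019305 m
Δh = 0.009918 + 0.01134 + 0.019305 = 0.040563 m

Δh = 4.06 cm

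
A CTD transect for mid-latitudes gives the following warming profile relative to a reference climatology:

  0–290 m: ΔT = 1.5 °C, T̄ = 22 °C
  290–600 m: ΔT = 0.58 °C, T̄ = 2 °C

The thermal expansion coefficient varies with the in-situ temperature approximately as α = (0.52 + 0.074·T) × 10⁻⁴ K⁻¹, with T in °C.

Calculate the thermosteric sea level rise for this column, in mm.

Δh ≈ 110 mm

Layer 1: α = (0.52 + 0.074×22)×10⁻⁴ = 2.148×10⁻⁴ K⁻¹
Layer 2: α = (0.52 + 0.074×2)×10⁻⁴ = 0.668×10⁻⁴ K⁻¹
290 × 2.148×10⁻⁴ × 1.5 = 0.093438 m
310 × 0.58 × 0.668×10⁻⁴ = 0.01201064 m
Δh = 0.093438 + 0.01201064 = 0.10544864 m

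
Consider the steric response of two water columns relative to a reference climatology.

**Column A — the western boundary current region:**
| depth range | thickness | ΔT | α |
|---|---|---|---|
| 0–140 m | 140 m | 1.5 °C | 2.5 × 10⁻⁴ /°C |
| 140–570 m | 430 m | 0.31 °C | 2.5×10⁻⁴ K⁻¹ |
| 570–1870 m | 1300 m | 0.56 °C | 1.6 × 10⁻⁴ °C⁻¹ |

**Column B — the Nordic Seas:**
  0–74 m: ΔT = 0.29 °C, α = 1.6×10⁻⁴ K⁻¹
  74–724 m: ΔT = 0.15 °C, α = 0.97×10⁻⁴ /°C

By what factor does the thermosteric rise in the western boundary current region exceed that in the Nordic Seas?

≈ 15.7×

A Layer 1: 140 × 2.5×10⁻⁴ × 1.5 = 0.05250 m
A Layer 2: 0.31 × 430 × 2.5×10⁻⁴ = 0.033325 m
A Layer 3: 0.56 × 1300 × 1.6×10⁻⁴ = 0.11648 m
A total: 0.202305 m
B 0.29 × 1.6×10⁻⁴ × 74 = 0.0034336 m
B 74–724 m: 0.97×10⁻⁴ × 0.15 × 650 = 0.0094575 m
B total: 0.0128911 m
Ratio: 0.202305 / 0.0128911 ≈ 15.69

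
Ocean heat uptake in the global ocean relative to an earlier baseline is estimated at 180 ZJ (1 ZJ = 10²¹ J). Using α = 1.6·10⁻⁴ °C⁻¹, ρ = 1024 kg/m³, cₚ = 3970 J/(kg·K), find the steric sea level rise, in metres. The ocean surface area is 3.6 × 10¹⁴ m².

Δh ≈ 0.0197 m

Per unit area: Q = 180×10²¹ / (3.6×10¹⁴) = 5×10⁸ J/m²
Δh = αQ/(ρcₚ) = 1.6×10⁻⁴ × 5×10⁸ / (1024 × 3970) ≈ 0.019679 m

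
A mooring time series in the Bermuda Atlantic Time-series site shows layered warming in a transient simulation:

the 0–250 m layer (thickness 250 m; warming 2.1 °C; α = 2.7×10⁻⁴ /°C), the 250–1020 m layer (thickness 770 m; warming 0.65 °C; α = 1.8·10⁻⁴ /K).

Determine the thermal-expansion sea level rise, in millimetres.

Layer 1: 2.7×10⁻⁴ × 2.1 × 250 = 0.14175 m
250–1020 m: 0.65 × 1.8×10⁻⁴ × 770 = 0.09009 m
Δh = 0.14175 + 0.09009 = 0.23184 m

232 mm of thermosteric rise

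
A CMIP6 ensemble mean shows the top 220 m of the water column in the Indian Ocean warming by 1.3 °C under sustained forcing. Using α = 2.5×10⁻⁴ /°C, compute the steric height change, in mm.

Δh = αΔT·H = 2.5×10⁻⁴ × 1.3 × 220 = 0.07150 m

71.5 mm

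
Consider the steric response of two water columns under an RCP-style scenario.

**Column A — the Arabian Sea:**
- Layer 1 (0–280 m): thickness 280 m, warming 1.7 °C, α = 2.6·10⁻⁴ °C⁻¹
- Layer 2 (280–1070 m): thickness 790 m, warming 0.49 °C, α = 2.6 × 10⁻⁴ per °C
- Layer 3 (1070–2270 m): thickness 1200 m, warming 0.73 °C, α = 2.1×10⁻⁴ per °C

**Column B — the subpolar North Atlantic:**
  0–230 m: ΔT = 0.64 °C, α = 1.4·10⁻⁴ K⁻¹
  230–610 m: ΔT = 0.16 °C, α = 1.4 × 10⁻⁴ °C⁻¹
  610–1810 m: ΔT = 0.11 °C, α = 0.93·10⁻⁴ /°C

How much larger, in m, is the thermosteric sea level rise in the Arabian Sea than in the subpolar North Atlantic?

A 1.7 × 2.6×10⁻⁴ × 280 = 0.12376 m
A 2.6×10⁻⁴ × 0.49 × 790 = 0.100646 m
A Layer 3: 2.1×10⁻⁴ × 0.73 × 1200 = 0.18396 m
A total: 0.408366 m
B Layer 1: 1.4×10⁻⁴ × 0.64 × 230 = 0.020608 m
B 230–610 m: 0.16 × 380 × 1.4×10⁻⁴ = 0.008512 m
B Layer 3: 0.93×10⁻⁴ × 0.11 × 1200 = 0.012276 m
B total: 0.041396 m
Difference: 0.408366 − 0.041396 = 0.36697 m

0.37 m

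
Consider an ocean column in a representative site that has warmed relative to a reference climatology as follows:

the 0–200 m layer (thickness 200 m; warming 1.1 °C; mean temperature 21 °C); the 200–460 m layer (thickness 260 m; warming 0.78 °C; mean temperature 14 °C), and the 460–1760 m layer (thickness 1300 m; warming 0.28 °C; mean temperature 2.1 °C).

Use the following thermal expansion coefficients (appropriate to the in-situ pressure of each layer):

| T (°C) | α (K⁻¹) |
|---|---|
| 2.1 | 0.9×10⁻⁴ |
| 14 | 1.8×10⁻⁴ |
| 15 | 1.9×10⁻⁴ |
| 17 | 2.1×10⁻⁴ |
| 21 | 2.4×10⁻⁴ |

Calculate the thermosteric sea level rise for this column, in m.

Layer 1 at 21 °C → α = 2.4×10⁻⁴ K⁻¹
Layer 2 at 14 °C → α = 1.8×10⁻⁴ K⁻¹
Layer 3 at 2.1 °C → α = 0.9×10⁻⁴ K⁻¹
0–200 m: 1.1 × 200 × 2.4×10⁻⁴ = 0.05280 m
200–460 m: 260 × 0.78 × 1.8×10⁻⁴ = 0.036504 m
0.28 × 0.9×10⁻⁴ × 1300 = 0.03276 m
Δh = 0.05280 + 0.036504 + 0.03276 = 0.122064 m

0.12 m of thermosteric rise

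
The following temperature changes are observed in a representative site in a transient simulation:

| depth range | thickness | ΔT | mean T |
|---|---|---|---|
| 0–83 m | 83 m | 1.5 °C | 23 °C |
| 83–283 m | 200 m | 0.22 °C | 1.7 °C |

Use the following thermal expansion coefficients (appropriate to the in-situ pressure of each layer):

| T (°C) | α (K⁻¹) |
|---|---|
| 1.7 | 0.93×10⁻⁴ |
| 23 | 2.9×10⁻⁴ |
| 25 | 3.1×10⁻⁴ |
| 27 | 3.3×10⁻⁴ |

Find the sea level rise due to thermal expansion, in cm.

Layer 1 at 23 °C → α = 2.9×10⁻⁴ K⁻¹
Layer 2 at 1.7 °C → α = 0.93×10⁻⁴ K⁻¹
83 × 2.9×10⁻⁴ × 1.5 = 0.036105 m
83–283 m: 200 × 0.22 × 0.93×10⁻⁴ = 0.004092 m
Δh = 0.036105 + 0.004092 = 0.040197 m ≈ 4.02 cm

4.02 cm of thermosteric rise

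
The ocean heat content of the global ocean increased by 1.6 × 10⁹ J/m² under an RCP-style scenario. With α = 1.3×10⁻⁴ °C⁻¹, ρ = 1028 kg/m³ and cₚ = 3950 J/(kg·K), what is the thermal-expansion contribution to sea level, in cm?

Δh = αQ/(ρcₚ) = 1.3×10⁻⁴ × 1.6×10⁹ / (1028 × 3950) ≈ 0.051224 m

5.12 cm of thermosteric rise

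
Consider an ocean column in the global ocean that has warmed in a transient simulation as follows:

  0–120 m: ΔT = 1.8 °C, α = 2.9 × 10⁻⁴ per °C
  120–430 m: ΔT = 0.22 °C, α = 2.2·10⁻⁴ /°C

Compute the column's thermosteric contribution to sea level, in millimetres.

0–120 m: 1.8 × 2.9×10⁻⁴ × 120 = 0.06264 m
2.2×10⁻⁴ × 0.22 × 310 = 0.015004 m
Δh = 0.06264 + 0.015004 = 0.077644 m

Δh = 78 mm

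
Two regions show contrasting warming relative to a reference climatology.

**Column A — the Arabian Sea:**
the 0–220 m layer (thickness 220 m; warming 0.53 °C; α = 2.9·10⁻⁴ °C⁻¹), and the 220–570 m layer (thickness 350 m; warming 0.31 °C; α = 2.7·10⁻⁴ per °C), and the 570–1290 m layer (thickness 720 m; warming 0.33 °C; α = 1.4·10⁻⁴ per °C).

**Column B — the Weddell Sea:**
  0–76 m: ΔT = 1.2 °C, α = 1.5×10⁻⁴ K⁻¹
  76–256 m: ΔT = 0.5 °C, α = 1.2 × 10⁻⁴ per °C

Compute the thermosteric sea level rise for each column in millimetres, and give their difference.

Δh_A ≈ 96.4 mm, Δh_B ≈ 24.5 mm; difference ≈ 71.9 mm

A 0–220 m: 2.9×10⁻⁴ × 220 × 0.53 = 0.033814 m
A 220–570 m: 2.7×10⁻⁴ × 350 × 0.31 = 0.029295 m
A 1.4×10⁻⁴ × 720 × 0.33 = 0.033264 m
A total: 0.096373 m
B Layer 1: 1.5×10⁻⁴ × 1.2 × 76 = 0.01368 m
B 1.2×10⁻⁴ × 180 × 0.5 = 0.01080 m
B total: 0.02448 m
Difference: 0.096373 − 0.02448 = 0.071893 m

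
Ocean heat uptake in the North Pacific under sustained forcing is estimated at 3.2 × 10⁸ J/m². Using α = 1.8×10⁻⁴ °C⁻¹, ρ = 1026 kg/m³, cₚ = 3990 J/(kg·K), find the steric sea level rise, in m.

Δh = αQ/(ρcₚ) = 1.8×10⁻⁴ × 3.2×10⁸ / (1026 × 3990) ≈ 0.01407 m

about 0.014 m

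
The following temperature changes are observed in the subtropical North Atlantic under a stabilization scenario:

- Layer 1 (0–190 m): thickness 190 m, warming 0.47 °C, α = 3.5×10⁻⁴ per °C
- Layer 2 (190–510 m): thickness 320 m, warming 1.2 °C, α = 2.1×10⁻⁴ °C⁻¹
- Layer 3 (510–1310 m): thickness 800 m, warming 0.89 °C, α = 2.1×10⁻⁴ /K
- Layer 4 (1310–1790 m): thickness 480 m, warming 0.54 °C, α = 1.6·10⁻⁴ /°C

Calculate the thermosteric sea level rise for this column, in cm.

Δh = 30.3 cm

0–190 m: 0.47 × 190 × 3.5×10⁻⁴ = 0.031255 m
190–510 m: 2.1×10⁻⁴ × 320 × 1.2 = 0.08064 m
510–1310 m: 2.1×10⁻⁴ × 800 × 0.89 = 0.14952 m
Layer 4: 480 × 1.6×10⁻⁴ × 0.54 = 0.041472 m
Δh = 0.031255 + 0.08064 + 0.14952 + 0.041472 = 0.302887 m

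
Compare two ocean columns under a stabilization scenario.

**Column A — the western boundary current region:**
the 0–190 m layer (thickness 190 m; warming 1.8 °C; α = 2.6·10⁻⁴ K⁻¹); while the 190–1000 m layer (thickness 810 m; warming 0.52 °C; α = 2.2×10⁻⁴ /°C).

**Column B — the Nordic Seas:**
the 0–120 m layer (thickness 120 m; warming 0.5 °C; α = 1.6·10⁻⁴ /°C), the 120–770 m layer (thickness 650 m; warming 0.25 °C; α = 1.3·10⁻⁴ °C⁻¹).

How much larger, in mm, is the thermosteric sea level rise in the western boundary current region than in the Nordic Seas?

151 mm larger

A 1.8 × 190 × 2.6×10⁻⁴ = 0.08892 m
A 810 × 0.52 × 2.2×10⁻⁴ = 0.092664 m
A total: 0.181584 m
B 0–120 m: 120 × 1.6×10⁻⁴ × 0.5 = 0.00960 m
B 0.25 × 650 × 1.3×10⁻⁴ = 0.021125 m
B total: 0.030725 m
Difference: 0.181584 − 0.030725 = 0.150859 m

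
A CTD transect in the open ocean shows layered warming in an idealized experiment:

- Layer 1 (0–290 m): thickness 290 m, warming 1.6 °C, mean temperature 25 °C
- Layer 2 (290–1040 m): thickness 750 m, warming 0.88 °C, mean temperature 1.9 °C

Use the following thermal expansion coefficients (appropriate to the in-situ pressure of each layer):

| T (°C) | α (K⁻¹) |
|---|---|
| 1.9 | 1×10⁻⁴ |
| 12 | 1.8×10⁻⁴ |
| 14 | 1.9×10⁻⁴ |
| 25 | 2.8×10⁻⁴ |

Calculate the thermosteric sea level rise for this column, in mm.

Layer 1 at 25 °C → α = 2.8×10⁻⁴ K⁻¹
Layer 2 at 1.9 °C → α = 1×10⁻⁴ K⁻¹
Layer 1: 1.6 × 2.8×10⁻⁴ × 290 = 0.12992 m
Layer 2: 1×10⁻⁴ × 0.88 × 750 = 0.06600 m
Δh = 0.12992 + 0.06600 = 0.19592 m ≈ 196 mm

Δh = 196 mm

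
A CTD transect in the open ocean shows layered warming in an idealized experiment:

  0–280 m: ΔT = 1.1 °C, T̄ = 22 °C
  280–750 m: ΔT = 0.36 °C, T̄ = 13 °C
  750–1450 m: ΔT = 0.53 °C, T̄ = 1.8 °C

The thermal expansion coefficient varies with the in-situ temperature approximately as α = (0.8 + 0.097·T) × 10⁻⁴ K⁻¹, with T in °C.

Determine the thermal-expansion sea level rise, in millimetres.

Δh ≈ 160 mm

Layer 1: α = (0.8 + 0.097×22)×10⁻⁴ = 2.934×10⁻⁴ K⁻¹
Layer 2: α = (0.8 + 0.097×13)×10⁻⁴ = 2.061×10⁻⁴ K⁻¹
Layer 3: α = (0.8 + 0.097×1.8)×10⁻⁴ = 0.9746×10⁻⁴ K⁻¹
280 × 1.1 × 2.934×10⁻⁴ = 0.0903672 m
280–750 m: 470 × 0.36 × 2.061×10⁻⁴ = 0.03487212 m
750–1450 m: 700 × 0.9746×10⁻⁴ × 0.53 = 0.03615766 m
Δh = 0.0903672 + 0.03487212 + 0.03615766 = 0.16139698 m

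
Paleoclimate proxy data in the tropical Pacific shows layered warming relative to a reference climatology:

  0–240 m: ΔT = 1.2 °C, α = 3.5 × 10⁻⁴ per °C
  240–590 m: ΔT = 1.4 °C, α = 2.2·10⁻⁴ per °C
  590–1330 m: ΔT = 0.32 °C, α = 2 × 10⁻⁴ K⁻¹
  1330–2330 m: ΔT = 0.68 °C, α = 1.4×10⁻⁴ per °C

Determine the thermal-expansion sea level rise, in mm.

Layer 1: 240 × 1.2 × 3.5×10⁻⁴ = 0.10080 m
2.2×10⁻⁴ × 350 × 1.4 = 0.10780 m
590–1330 m: 2×10⁻⁴ × 0.32 × 740 = 0.04736 m
1.4×10⁻⁴ × 0.68 × 1000 = 0.09520 m
Δh = 0.10080 + 0.10780 + 0.04736 + 0.09520 = 0.35116 m

Δh ≈ 350 mm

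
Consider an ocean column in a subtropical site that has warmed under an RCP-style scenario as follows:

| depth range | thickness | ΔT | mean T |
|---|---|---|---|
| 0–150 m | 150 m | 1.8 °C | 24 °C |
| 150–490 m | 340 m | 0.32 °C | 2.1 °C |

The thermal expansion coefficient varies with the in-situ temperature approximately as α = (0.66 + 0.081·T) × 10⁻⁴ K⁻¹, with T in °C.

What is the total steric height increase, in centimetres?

Layer 1: α = (0.66 + 0.081×24)×10⁻⁴ = 2.604×10⁻⁴ K⁻¹
Layer 2: α = (0.66 + 0.081×2.1)×10⁻⁴ = 0.8301×10⁻⁴ K⁻¹
Layer 1: 1.8 × 2.604×10⁻⁴ × 150 = 0.070308 m
Layer 2: 0.32 × 340 × 0.8301×10⁻⁴ = 0.009031488 m
Δh = 0.070308 + 0.009031488 = 0.079339488 m

7.93 cm of thermosteric rise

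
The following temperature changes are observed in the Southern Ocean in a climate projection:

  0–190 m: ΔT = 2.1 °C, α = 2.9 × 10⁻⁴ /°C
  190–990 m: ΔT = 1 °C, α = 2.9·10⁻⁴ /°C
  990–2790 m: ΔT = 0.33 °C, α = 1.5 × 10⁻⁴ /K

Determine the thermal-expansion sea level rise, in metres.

Layer 1: 190 × 2.1 × 2.9×10⁻⁴ = 0.11571 m
190–990 m: 2.9×10⁻⁴ × 1 × 800 = 0.23200 m
Layer 3: 0.33 × 1.5×10⁻⁴ × 1800 = 0.08910 m
Δh = 0.11571 + 0.23200 + 0.08910 = 0.43681 m ≈ 0.437 m

Δh ≈ 0.437 m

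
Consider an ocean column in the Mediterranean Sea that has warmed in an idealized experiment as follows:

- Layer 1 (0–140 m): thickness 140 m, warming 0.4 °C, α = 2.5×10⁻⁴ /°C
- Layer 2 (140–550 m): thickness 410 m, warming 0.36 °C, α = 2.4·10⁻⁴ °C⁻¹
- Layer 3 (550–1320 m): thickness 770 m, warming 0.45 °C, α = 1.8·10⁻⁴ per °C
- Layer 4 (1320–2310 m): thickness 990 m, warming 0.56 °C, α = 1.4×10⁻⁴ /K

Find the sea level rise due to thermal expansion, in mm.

0–140 m: 2.5×10⁻⁴ × 0.4 × 140 = 0.01400 m
140–550 m: 0.36 × 2.4×10⁻⁴ × 410 = 0.035424 m
Layer 3: 0.45 × 770 × 1.8×10⁻⁴ = 0.06237 m
1320–2310 m: 1.4×10⁻⁴ × 0.56 × 990 = 0.077616 m
Δh = 0.01400 + 0.035424 + 0.06237 + 0.077616 = 0.18941 m ≈ 189 mm

189 mm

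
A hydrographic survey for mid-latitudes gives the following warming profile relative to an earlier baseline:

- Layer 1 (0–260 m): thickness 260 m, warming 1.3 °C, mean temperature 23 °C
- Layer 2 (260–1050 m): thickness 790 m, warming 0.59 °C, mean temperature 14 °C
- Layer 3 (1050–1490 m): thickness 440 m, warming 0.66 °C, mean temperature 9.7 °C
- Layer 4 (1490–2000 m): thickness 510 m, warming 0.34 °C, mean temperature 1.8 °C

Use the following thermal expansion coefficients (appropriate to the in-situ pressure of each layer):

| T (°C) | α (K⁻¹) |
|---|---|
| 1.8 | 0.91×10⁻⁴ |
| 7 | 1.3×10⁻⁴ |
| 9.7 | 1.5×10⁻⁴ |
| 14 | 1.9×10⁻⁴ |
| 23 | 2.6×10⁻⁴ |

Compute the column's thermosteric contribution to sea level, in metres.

Δh ≈ 0.236 m

Layer 1 at 23 °C → α = 2.6×10⁻⁴ K⁻¹
Layer 2 at 14 °C → α = 1.9×10⁻⁴ K⁻¹
Layer 3 at 9.7 °C → α = 1.5×10⁻⁴ K⁻¹
Layer 4 at 1.8 °C → α = 0.91×10⁻⁴ K⁻¹
0–260 m: 2.6×10⁻⁴ × 1.3 × 260 = 0.08788 m
260–1050 m: 0.59 × 790 × 1.9×10⁻⁴ = 0.088559 m
0.66 × 1.5×10⁻⁴ × 440 = 0.04356 m
Layer 4: 510 × 0.91×10⁻⁴ × 0.34 = 0.0157794 m
Δh = 0.08788 + 0.088559 + 0.04356 + 0.0157794 = 0.2357784 m ≈ 0.236 m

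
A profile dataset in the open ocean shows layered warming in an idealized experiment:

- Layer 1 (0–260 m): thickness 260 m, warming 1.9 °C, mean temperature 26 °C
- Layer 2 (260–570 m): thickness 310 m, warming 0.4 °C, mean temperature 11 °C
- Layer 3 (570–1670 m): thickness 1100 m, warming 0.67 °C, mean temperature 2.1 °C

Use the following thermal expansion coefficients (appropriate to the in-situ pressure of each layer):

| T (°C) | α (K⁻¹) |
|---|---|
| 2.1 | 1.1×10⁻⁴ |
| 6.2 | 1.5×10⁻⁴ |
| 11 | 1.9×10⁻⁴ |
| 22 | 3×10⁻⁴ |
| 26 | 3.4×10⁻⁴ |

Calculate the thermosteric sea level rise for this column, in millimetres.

Layer 1 at 26 °C → α = 3.4×10⁻⁴ K⁻¹
Layer 2 at 11 °C → α = 1.9×10⁻⁴ K⁻¹
Layer 3 at 2.1 °C → α = 1.1×10⁻⁴ K⁻¹
3.4×10⁻⁴ × 260 × 1.9 = 0.16796 m
260–570 m: 310 × 1.9×10⁻⁴ × 0.4 = 0.02356 m
1100 × 1.1×10⁻⁴ × 0.67 = 0.08107 m
Δh = 0.16796 + 0.02356 + 0.08107 = 0.27259 m ≈ 273 mm

Δh ≈ 273 mm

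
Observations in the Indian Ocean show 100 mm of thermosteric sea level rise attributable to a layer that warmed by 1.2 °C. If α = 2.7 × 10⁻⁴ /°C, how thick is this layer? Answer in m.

H = Δh/(αΔT) = 0.1 / (2.7×10⁻⁴ × 1.2) ≈ 308.6 m

310 m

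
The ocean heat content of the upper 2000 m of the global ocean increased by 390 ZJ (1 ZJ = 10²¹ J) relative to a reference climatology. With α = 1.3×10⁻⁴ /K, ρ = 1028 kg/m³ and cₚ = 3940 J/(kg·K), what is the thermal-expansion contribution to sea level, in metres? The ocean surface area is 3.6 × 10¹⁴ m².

0.0348 m

Per unit area: Q = 390×10²¹ / (3.6×10¹⁴) ≈ 1.083×10⁹ J/m²
Δh = αQ/(ρcₚ) = 1.3×10⁻⁴ × 1.083×10⁹ / (1028 × 3940) ≈ 0.03476 m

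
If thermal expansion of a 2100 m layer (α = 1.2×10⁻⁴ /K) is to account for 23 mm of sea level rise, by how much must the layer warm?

ΔT ≈ 0.0913 K

ΔT = Δh/(αH) = 0.023 / (1.2×10⁻⁴ × 2100) ≈ 0.09127 K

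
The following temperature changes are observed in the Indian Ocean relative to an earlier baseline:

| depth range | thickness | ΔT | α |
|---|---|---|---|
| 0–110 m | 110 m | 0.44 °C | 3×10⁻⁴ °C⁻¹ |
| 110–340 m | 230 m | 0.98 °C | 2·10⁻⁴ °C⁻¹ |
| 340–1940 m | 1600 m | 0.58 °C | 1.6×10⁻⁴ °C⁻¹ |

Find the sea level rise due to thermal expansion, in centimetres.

Δh ≈ 21 cm

0.44 × 3×10⁻⁴ × 110 = 0.01452 m
Layer 2: 2×10⁻⁴ × 230 × 0.98 = 0.04508 m
1.6×10⁻⁴ × 1600 × 0.58 = 0.14848 m
Δh = 0.01452 + 0.04508 + 0.14848 = 0.20808 m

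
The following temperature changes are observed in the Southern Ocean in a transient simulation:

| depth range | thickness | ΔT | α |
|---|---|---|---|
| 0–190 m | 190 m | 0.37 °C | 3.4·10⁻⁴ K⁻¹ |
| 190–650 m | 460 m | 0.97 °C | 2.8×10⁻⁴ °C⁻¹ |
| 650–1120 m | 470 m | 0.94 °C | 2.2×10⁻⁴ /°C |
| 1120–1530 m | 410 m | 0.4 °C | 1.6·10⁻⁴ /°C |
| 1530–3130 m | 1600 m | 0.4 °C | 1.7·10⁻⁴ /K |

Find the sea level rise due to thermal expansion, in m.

Layer 1: 3.4×10⁻⁴ × 0.37 × 190 = 0.023902 m
190–650 m: 0.97 × 2.8×10⁻⁴ × 460 = 0.124936 m
2.2×10⁻⁴ × 470 × 0.94 = 0.097196 m
1120–1530 m: 1.6×10⁻⁴ × 0.4 × 410 = 0.02624 m
1530–3130 m: 1600 × 1.7×10⁻⁴ × 0.4 = 0.10880 m
Δh = 0.023902 + 0.124936 + 0.097196 + 0.02624 + 0.10880 = 0.381074 m ≈ 0.381 m

about 0.381 m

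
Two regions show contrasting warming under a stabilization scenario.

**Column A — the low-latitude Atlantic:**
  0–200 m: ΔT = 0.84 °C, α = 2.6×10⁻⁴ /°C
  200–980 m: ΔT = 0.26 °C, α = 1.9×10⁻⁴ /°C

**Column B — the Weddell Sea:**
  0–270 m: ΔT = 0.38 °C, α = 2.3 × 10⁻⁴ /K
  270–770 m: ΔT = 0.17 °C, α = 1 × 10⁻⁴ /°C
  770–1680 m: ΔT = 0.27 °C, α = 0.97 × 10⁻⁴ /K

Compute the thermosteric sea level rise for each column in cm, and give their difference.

Δh_A ≈ 8.22 cm, Δh_B ≈ 5.59 cm; difference ≈ 2.63 cm

A 2.6×10⁻⁴ × 200 × 0.84 = 0.04368 m
A Layer 2: 780 × 1.9×10⁻⁴ × 0.26 = 0.038532 m
A total: 0.082212 m
B Layer 1: 270 × 2.3×10⁻⁴ × 0.38 = 0.023598 m
B Layer 2: 0.17 × 1×10⁻⁴ × 500 = 0.00850 m
B Layer 3: 0.97×10⁻⁴ × 0.27 × 910 = 0.0238329 m
B total: 0.0559309 m
Difference: 0.082212 − 0.0559309 = 0.0262811 m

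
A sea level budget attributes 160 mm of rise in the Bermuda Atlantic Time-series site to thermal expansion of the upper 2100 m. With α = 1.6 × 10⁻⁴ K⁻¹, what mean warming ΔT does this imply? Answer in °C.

ΔT = Δh/(αH) = 0.16 / (1.6×10⁻⁴ × 2100) ≈ 0.4762 °C

0.476 °C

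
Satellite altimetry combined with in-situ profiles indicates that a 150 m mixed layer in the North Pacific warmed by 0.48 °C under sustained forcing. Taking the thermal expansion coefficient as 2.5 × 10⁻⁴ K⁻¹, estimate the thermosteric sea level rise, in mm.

18 mm

Δh = αΔT·H = 2.5×10⁻⁴ × 0.48 × 150 = 0.01800 m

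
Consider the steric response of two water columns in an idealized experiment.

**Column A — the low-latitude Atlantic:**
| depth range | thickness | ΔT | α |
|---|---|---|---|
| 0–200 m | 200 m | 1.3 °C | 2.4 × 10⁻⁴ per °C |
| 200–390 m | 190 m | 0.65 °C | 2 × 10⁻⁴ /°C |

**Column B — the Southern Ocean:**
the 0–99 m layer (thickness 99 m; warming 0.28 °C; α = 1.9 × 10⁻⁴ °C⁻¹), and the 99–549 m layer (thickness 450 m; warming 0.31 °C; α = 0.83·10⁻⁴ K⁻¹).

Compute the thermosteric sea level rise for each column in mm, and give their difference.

Δh_A ≈ 87.1 mm, Δh_B ≈ 16.8 mm; difference ≈ 70.3 mm

A Layer 1: 200 × 1.3 × 2.4×10⁻⁴ = 0.06240 m
A 0.65 × 190 × 2×10⁻⁴ = 0.02470 m
A total: 0.08710 m
B 0–99 m: 1.9×10⁻⁴ × 99 × 0.28 = 0.0052668 m
B 99–549 m: 0.31 × 0.83×10⁻⁴ × 450 = 0.0115785 m
B total: 0.0168453 m
Difference: 0.08710 − 0.0168453 = 0.0702547 m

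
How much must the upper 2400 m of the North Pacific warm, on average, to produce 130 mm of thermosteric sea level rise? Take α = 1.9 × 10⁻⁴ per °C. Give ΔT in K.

about 0.285 K

ΔT = Δh/(αH) = 0.13 / (1.9×10⁻⁴ × 2400) ≈ 0.2851 K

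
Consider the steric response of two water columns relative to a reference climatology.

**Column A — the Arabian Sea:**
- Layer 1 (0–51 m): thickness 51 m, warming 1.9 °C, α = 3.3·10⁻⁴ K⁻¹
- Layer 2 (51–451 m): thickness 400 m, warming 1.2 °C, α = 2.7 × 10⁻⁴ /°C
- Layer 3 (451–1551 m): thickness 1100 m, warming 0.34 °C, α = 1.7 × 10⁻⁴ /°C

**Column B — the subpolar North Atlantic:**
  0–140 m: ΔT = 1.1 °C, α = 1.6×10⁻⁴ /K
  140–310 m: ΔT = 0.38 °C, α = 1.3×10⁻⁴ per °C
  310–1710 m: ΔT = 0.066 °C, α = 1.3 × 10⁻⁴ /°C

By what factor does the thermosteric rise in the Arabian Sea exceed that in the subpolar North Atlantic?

A Layer 1: 1.9 × 51 × 3.3×10⁻⁴ = 0.031977 m
A 51–451 m: 400 × 2.7×10⁻⁴ × 1.2 = 0.12960 m
A Layer 3: 1.7×10⁻⁴ × 0.34 × 1100 = 0.06358 m
A total: 0.225157 m
B 0–140 m: 140 × 1.1 × 1.6×10⁻⁴ = 0.02464 m
B 0.38 × 1.3×10⁻⁴ × 170 = 0.008398 m
B 310–1710 m: 1.3×10⁻⁴ × 0.066 × 1400 = 0.012012 m
B total: 0.04505 m
Ratio: 0.225157 / 0.04505 ≈ 4.998

5.00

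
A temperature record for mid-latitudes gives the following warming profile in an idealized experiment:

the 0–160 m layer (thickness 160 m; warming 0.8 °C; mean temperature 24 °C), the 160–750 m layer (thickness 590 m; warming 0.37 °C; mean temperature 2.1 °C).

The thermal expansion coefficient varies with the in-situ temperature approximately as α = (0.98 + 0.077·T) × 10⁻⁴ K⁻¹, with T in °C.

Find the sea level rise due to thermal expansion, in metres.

Layer 1: α = (0.98 + 0.077×24)×10⁻⁴ = 2.828×10⁻⁴ K⁻¹
Layer 2: α = (0.98 + 0.077×2.1)×10⁻⁴ = 1.1417×10⁻⁴ K⁻¹
Layer 1: 160 × 2.828×10⁻⁴ × 0.8 = 0.0361984 m
Layer 2: 590 × 1.1417×10⁻⁴ × 0.37 = 0.024923311 m
Δh = 0.0361984 + 0.024923311 = 0.061121711 m

Δh ≈ 0.0611 m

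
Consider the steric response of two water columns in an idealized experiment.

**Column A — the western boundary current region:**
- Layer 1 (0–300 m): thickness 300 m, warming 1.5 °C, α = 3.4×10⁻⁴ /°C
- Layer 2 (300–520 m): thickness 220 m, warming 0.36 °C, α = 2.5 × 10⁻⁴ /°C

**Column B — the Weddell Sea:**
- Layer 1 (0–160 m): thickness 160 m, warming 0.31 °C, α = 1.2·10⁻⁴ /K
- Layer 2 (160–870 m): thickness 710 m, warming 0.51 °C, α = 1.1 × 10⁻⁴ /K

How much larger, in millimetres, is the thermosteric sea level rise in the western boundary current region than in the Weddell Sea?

127 mm larger

A 0–300 m: 300 × 1.5 × 3.4×10⁻⁴ = 0.15300 m
A Layer 2: 0.36 × 2.5×10⁻⁴ × 220 = 0.01980 m
A total: 0.17280 m
B 1.2×10⁻⁴ × 0.31 × 160 = 0.005952 m
B 1.1×10⁻⁴ × 710 × 0.51 = 0.039831 m
B total: 0.045783 m
Difference: 0.17280 − 0.045783 = 0.127017 m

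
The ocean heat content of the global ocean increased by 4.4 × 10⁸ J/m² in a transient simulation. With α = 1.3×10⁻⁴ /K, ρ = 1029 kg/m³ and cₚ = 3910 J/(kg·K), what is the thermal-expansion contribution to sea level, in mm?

Δh = αQ/(ρcₚ) = 1.3×10⁻⁴ × 4.4×10⁸ / (1029 × 3910) ≈ 0.014217 m

14 mm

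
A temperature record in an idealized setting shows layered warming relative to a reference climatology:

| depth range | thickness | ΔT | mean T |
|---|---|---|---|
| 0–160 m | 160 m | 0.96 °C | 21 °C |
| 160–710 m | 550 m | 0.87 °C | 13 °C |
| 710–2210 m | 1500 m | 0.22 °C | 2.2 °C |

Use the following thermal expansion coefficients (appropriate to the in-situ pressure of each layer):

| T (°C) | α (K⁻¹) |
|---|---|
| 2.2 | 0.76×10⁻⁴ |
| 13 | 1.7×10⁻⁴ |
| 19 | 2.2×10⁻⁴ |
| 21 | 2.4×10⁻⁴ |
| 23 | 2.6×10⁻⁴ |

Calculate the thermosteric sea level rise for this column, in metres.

Layer 1 at 21 °C → α = 2.4×10⁻⁴ K⁻¹
Layer 2 at 13 °C → α = 1.7×10⁻⁴ K⁻¹
Layer 3 at 2.2 °C → α = 0.76×10⁻⁴ K⁻¹
0–160 m: 2.4×10⁻⁴ × 0.96 × 160 = 0.036864 m
550 × 0.87 × 1.7×10⁻⁴ = 0.081345 m
Layer 3: 0.22 × 0.76×10⁻⁴ × 1500 = 0.02508 m
Δh = 0.036864 + 0.081345 + 0.02508 = 0.143289 m ≈ 0.143 m

about 0.143 m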